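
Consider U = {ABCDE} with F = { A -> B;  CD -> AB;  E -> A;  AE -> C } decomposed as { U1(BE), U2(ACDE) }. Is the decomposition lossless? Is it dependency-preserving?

lossless but not dependency-preserving

Lossless test: (E)⁺ = {ABCE}, which contains all of one fragment — lossless.
Dependency preservation: the restricted closure of {A} across the fragments never reaches {B}, so A → B cannot be enforced without a join — not preserved.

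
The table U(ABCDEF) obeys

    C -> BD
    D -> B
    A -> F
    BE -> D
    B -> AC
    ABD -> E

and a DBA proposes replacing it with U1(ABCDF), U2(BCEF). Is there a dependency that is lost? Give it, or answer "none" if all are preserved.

none

C → BD lies within U1.
D → B lies within U1.
A → F lies within U1.
BE → D: restricted closure across fragments reaches D.
B → AC lies within U1.
ABD → E: restricted closure across fragments reaches E.
Every dependency is enforceable on the fragments, so the decomposition is dependency-preserving.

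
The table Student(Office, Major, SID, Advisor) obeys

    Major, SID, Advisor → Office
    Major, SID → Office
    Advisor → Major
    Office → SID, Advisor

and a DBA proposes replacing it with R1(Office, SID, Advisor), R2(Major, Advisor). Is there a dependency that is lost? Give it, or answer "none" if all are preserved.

Check Major, SID → Office: no single fragment contains all of {Office, Major, SID}, and the restricted closure of {Major, SID} across the fragments never reaches {Office}.
Major, SID, Advisor → Office is preserved.
Advisor → Major is preserved.
Office → SID, Advisor is preserved.

Major, SID → Office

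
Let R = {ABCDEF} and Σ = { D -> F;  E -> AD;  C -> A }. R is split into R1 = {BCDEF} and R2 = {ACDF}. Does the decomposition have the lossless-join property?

Yes

Common attributes: R1 ∩ R2 = {CDF}.
Closure of {CDF}: C → A applies, adding A. So (CDF)⁺ = {ACDF}.
This closure contains every attribute of R2, so R1 ∩ R2 → R2. The join is lossless.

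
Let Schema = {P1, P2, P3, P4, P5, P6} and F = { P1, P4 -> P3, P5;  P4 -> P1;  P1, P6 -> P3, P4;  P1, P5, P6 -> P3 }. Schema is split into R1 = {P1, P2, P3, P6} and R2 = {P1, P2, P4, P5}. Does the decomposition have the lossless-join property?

No

Common attributes: R1 ∩ R2 = {P1, P2}.
No dependency enlarges {P1, P2}, so (P1, P2)⁺ = {P1, P2}.
The closure contains neither all of R1 = {P1, P2, P3, P6} nor all of R2 = {P1, P2, P4, P5}, so the common attributes are not a superkey of either fragment. The join is lossy.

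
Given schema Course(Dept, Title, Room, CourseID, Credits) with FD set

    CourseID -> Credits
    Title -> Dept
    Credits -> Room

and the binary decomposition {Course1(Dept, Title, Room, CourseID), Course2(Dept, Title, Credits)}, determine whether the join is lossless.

Common attributes: Course1 ∩ Course2 = {Dept, Title}.
No dependency enlarges {Dept, Title}, so (Dept, Title)⁺ = {Dept, Title}.
The closure contains neither all of Course1 = {Dept, Title, Room, CourseID} nor all of Course2 = {Dept, Title, Credits}, so the common attributes are not a superkey of either fragment. The join is lossy.

No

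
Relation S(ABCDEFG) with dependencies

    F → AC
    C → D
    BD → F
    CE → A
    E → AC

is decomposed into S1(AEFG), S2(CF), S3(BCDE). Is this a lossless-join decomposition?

No

Chase test. Columns are ABCDEFG; row i has aⱼ where attribute j ∈ Si, else bᵢⱼ.
Initial tableau (one row per fragment):
  row 1: a1 b12 b13 b14 a5 a6 a7
  row 2: b21 b22 a3 b24 b25 a6 b27
  row 3: b31 a2 a3 a4 a5 b36 b37
Rows 1 and 2 agree on F; apply F→AC and equate their AC entries.
Rows 1 and 2 agree on C; apply C→D and equate their D entries.
Rows 1 and 3 agree on C; apply C→D and equate their D entries.
Rows 1 and 3 agree on CE; apply CE→A and equate their A entries.
No row becomes fully distinguished — the join is lossy.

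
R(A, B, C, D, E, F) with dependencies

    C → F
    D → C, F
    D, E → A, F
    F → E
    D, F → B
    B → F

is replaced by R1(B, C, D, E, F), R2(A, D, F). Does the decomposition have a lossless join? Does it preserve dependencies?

lossless and dependency-preserving

Lossless test: (D, F)⁺ = {A, B, C, D, E, F}, which contains all of one fragment — lossless.
Dependency preservation: D, E → A, F is not contained in any single fragment, but the restricted closure of its left-hand side across the fragments still reaches the right-hand side; the remaining FDs each lie inside some fragment. All dependencies are preserved.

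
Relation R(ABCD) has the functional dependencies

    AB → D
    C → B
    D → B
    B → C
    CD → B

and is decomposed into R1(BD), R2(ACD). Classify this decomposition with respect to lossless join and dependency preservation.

lossless but not dependency-preserving

Lossless test: (D)⁺ = {BCD}, which contains all of one fragment — lossless.
Dependency preservation: the restricted closure of {AB} across the fragments never reaches {D}, so AB → D cannot be enforced without a join — not preserved.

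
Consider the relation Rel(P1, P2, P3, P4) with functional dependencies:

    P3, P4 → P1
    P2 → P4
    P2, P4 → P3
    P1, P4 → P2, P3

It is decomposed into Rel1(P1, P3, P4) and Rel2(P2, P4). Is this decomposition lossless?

No

Common attributes: Rel1 ∩ Rel2 = {P4}.
No dependency enlarges {P4}, so (P4)⁺ = {P4}.
The closure contains neither all of Rel1 = {P1, P3, P4} nor all of Rel2 = {P2, P4}, so the common attributes are not a superkey of either fragment. The join is lossy.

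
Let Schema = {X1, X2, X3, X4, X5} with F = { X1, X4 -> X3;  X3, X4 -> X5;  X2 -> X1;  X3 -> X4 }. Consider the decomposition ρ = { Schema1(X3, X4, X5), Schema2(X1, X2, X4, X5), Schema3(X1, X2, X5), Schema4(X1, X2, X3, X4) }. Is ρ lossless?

Chase test. Columns are X1, X2, X3, X4, X5; row i has aⱼ where attribute j ∈ Schemai, else bᵢⱼ.
Initial tableau (one row per fragment):
  row 1: b11 b12 a3 a4 a5
  row 2: a1 a2 b23 a4 a5
  row 3: a1 a2 b33 b34 a5
  row 4: a1 a2 a3 a4 b45
Rows 2 and 4 agree on X1, X4; apply X1, X4→X3 and equate their X3 entries.
Rows 1 and 4 agree on X3, X4; apply X3, X4→X5 and equate their X5 entries.
Row 2 is now all distinguished symbols — the join is lossless.

Yes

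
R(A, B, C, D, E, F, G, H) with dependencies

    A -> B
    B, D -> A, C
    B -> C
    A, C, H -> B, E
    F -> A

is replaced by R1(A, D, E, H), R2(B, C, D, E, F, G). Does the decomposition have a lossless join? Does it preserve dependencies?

lossy and not dependency-preserving

Lossless test: (D, E)⁺ = {D, E}, which is a superkey of neither fragment — lossy.
Dependency preservation: the restricted closure of {A} across the fragments never reaches {B}, so A → B cannot be enforced without a join — not preserved.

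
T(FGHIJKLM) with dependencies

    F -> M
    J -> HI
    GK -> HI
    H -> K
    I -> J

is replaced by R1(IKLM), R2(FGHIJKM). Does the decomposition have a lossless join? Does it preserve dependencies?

lossy but dependency-preserving

Lossless test: (IKM)⁺ = {HIJKM}, which is a superkey of neither fragment — lossy.
Dependency preservation: every FD's attributes lie within a single fragment, so each can be enforced locally — preserved.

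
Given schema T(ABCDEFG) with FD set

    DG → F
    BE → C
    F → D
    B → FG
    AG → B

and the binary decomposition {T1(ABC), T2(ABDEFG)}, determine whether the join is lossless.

No

Common attributes: T1 ∩ T2 = {AB}.
Closure of {AB}: B → FG applies, adding FG; F → D applies, adding D. So (AB)⁺ = {ABDFG}.
The closure contains neither all of T1 = {ABC} nor all of T2 = {ABDEFG}, so the common attributes are not a superkey of either fragment. The join is lossy.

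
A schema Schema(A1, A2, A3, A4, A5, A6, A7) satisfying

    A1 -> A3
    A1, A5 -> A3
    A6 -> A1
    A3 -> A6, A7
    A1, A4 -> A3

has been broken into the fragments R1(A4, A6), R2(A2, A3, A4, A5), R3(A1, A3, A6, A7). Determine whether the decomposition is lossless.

Yes

Chase test. Columns are A1, A2, A3, A4, A5, A6, A7; row i has aⱼ where attribute j ∈ Ri, else bᵢⱼ.
Initial tableau (one row per fragment):
  row 1: b11 b12 b13 a4 b15 a6 b17
  row 2: b21 a2 a3 a4 a5 b26 b27
  row 3: a1 b32 a3 b34 b35 a6 a7
Rows 1 and 3 agree on A6; apply A6→A1 and equate their A1 entries.
Rows 2 and 3 agree on A3; apply A3→A6, A7 and equate their A6, A7 entries.
Rows 1 and 3 agree on A1; apply A1→A3 and equate their A3 entries.
Rows 1 and 2 agree on A6; apply A6→A1 and equate their A1 entries.
Rows 1 and 2 agree on A3; apply A3→A6, A7 and equate their A6, A7 entries.
Row 2 is now all distinguished symbols — the join is lossless.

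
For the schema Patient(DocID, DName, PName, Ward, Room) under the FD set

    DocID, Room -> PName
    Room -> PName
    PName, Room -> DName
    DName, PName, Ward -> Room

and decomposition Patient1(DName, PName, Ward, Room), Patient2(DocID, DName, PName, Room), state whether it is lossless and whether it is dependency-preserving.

Lossless test: (DName, PName, Room)⁺ = {DName, PName, Room}, which is a superkey of neither fragment — lossy.
Dependency preservation: every FD's attributes lie within a single fragment, so each can be enforced locally — preserved.

lossy but dependency-preserving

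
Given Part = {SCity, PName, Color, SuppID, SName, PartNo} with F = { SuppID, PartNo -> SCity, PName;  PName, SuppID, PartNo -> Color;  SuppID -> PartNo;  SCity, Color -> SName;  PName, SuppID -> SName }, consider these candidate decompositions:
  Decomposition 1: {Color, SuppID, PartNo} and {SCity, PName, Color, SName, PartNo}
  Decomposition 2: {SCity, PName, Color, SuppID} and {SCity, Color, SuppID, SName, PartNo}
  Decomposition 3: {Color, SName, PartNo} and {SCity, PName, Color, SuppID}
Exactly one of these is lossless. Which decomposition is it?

Decomposition 2

Decomposition 1: common = {Color, PartNo}, closure = {Color, PartNo} → lossy.
Decomposition 2: common = {SCity, Color, SuppID}, closure = {SCity, PName, Color, SuppID, SName, PartNo} → lossless.
Decomposition 3: common = {Color}, closure = {Color} → lossy.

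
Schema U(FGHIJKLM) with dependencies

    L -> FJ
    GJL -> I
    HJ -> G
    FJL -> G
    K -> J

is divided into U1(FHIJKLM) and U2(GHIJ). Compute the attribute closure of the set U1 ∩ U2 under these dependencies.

GHIJ

U1 ∩ U2 = {HIJ}.
HJ → G applies, adding G
Closure: {GHIJ}.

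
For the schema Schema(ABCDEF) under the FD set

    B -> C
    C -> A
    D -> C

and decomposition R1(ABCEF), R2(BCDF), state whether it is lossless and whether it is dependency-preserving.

Lossless test: (BCF)⁺ = {ABCF}, which is a superkey of neither fragment — lossy.
Dependency preservation: every FD's attributes lie within a single fragment, so each can be enforced locally — preserved.

lossy but dependency-preserving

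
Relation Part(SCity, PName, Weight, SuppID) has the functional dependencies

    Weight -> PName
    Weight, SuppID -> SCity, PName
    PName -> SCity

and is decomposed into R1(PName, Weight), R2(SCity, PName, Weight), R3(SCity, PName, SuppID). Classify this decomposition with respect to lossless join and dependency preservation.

lossy but dependency-preserving

Lossless test (chase): Rows 1 and 2 agree on PName; apply PName→SCity and equate their SCity entries. No row becomes fully distinguished — the join is lossy.
Dependency preservation: Weight, SuppID → SCity, PName is not contained in any single fragment, but the restricted closure of its left-hand side across the fragments still reaches the right-hand side; the remaining FDs each lie inside some fragment. All dependencies are preserved.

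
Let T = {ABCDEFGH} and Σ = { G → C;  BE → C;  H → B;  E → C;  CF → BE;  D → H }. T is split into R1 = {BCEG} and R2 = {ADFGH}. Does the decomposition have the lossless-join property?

No

Common attributes: R1 ∩ R2 = {G}.
Closure of {G}: G → C applies, adding C. So (G)⁺ = {CG}.
The closure contains neither all of R1 = {BCEG} nor all of R2 = {ADFGH}, so the common attributes are not a superkey of either fragment. The join is lossy.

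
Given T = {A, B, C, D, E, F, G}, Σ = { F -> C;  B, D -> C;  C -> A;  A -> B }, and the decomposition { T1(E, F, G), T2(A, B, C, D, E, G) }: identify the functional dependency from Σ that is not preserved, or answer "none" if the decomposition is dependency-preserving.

F -> C

Check F → C: no single fragment contains all of {C, F}, and the restricted closure of {F} across the fragments never reaches {C}.
B, D → C is preserved.
C → A is preserved.
A → B is preserved.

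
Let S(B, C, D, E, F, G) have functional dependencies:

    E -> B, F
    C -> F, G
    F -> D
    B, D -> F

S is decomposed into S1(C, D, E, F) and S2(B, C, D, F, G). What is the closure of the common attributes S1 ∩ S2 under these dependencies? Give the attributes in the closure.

S1 ∩ S2 = {C, D, F}.
C → F, G applies, adding G
Closure: {C, D, F, G}.

C, D, F, G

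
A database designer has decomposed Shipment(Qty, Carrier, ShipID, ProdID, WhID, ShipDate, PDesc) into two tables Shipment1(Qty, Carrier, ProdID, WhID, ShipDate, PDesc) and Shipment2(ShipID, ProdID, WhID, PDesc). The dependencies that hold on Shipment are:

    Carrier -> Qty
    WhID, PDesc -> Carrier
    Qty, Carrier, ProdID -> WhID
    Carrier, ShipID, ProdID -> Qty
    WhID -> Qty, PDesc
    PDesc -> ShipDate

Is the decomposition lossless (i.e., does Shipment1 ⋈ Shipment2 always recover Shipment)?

Common attributes: Shipment1 ∩ Shipment2 = {ProdID, WhID, PDesc}.
Closure of {ProdID, WhID, PDesc}: WhID, PDesc → Carrier applies, adding Carrier; WhID → Qty, PDesc applies, adding Qty; PDesc → ShipDate applies, adding ShipDate. So (ProdID, WhID, PDesc)⁺ = {Qty, Carrier, ProdID, WhID, ShipDate, PDesc}.
This closure contains every attribute of Shipment1, so Shipment1 ∩ Shipment2 → Shipment1. The join is lossless.

Yes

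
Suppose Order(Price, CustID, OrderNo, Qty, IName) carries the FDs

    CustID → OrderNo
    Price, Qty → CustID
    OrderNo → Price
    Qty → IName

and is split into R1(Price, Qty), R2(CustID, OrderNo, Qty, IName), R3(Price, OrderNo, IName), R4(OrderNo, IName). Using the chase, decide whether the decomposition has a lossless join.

Chase test. Columns are Price, CustID, OrderNo, Qty, IName; row i has aⱼ where attribute j ∈ Ri, else bᵢⱼ.
Initial tableau (one row per fragment):
  row 1: a1 b12 b13 a4 b15
  row 2: b21 a2 a3 a4 a5
  row 3: a1 b32 a3 b34 a5
  row 4: b41 b42 a3 b44 a5
Rows 2 and 3 agree on OrderNo; apply OrderNo→Price and equate their Price entries.
Rows 2 and 4 agree on OrderNo; apply OrderNo→Price and equate their Price entries.
Rows 1 and 2 agree on Qty; apply Qty→IName and equate their IName entries.
Rows 1 and 2 agree on Price, Qty; apply Price, Qty→CustID and equate their CustID entries.
Rows 1 and 2 agree on CustID; apply CustID→OrderNo and equate their OrderNo entries.
Row 1 is now all distinguished symbols — the join is lossless.

Yes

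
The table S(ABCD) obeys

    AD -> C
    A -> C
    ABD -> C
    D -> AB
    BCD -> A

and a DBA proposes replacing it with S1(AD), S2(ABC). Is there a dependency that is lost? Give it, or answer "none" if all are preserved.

D -> AB

Check D → AB: no single fragment contains all of {ABD}, and the restricted closure of {D} across the fragments never reaches {AB}.
AD → C is preserved.
A → C is preserved.
ABD → C is preserved.
BCD → A is preserved.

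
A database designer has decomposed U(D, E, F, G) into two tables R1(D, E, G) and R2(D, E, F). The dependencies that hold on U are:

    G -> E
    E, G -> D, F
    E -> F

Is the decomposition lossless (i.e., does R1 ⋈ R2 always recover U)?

Yes

Common attributes: R1 ∩ R2 = {D, E}.
Closure of {D, E}: E → F applies, adding F. So (D, E)⁺ = {D, E, F}.
This closure contains every attribute of R2, so R1 ∩ R2 → R2. The join is lossless.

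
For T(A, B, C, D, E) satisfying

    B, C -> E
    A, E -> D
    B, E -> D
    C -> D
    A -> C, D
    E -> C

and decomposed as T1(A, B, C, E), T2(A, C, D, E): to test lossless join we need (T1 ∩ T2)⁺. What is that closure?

T1 ∩ T2 = {A, C, E}.
A, E → D applies, adding D
Closure: {A, C, D, E}.

A, C, D, E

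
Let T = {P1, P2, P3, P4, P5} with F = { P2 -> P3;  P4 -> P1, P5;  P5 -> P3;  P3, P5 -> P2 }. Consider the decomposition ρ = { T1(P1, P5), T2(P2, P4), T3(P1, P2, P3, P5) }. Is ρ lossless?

Chase test. Columns are P1, P2, P3, P4, P5; row i has aⱼ where attribute j ∈ Ti, else bᵢⱼ.
Initial tableau (one row per fragment):
  row 1: a1 b12 b13 b14 a5
  row 2: b21 a2 b23 a4 b25
  row 3: a1 a2 a3 b34 a5
Rows 2 and 3 agree on P2; apply P2→P3 and equate their P3 entries.
Rows 1 and 3 agree on P5; apply P5→P3 and equate their P3 entries.
Rows 1 and 3 agree on P3, P5; apply P3, P5→P2 and equate their P2 entries.
No row becomes fully distinguished — the join is lossy.

No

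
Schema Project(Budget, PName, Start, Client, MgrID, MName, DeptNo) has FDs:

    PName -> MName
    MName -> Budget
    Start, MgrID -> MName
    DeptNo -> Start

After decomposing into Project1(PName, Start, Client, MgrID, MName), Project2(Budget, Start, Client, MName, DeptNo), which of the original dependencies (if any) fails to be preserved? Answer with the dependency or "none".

PName → MName lies within Project1.
MName → Budget lies within Project2.
Start, MgrID → MName lies within Project1.
DeptNo → Start lies within Project2.
Every dependency is enforceable on the fragments, so the decomposition is dependency-preserving.

none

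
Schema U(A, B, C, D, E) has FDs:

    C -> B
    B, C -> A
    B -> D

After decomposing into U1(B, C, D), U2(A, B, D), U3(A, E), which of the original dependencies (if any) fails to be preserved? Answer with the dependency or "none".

B, C -> A

Check B, C → A: no single fragment contains all of {A, B, C}, and the restricted closure of {B, C} across the fragments never reaches {A}.
C → B is preserved.
B → D is preserved.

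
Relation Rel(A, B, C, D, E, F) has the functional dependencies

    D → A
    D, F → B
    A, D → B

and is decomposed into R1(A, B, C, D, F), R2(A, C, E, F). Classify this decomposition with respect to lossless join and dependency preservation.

lossy but dependency-preserving

Lossless test: (A, C, F)⁺ = {A, C, F}, which is a superkey of neither fragment — lossy.
Dependency preservation: every FD's attributes lie within a single fragment, so each can be enforced locally — preserved.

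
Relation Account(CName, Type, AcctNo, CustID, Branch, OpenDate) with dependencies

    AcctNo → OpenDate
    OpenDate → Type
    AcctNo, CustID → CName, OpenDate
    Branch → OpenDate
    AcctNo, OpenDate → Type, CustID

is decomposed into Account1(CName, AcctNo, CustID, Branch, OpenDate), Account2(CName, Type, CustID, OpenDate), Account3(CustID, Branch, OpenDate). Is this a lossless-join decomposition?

Yes

Chase test. Columns are CName, Type, AcctNo, CustID, Branch, OpenDate; row i has aⱼ where attribute j ∈ Accounti, else bᵢⱼ.
Initial tableau (one row per fragment):
  row 1: a1 b12 a3 a4 a5 a6
  row 2: a1 a2 b23 a4 b25 a6
  row 3: b31 b32 b33 a4 a5 a6
Rows 1 and 2 agree on OpenDate; apply OpenDate→Type and equate their Type entries.
Rows 1 and 3 agree on OpenDate; apply OpenDate→Type and equate their Type entries.
Row 1 is now all distinguished symbols — the join is lossless.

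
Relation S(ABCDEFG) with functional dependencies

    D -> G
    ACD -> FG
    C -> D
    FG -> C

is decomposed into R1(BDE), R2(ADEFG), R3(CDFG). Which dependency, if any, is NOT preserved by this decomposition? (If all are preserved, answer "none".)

Check ACD → FG: no single fragment contains all of {ACDFG}, and the restricted closure of {ACD} across the fragments never reaches {FG}.
D → G is preserved.
C → D is preserved.
FG → C is preserved.

ACD -> FG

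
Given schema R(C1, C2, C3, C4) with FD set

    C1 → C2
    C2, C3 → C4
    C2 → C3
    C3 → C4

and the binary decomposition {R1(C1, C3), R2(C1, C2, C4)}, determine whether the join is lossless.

Common attributes: R1 ∩ R2 = {C1}.
Closure of {C1}: C1 → C2 applies, adding C2; C2 → C3 applies, adding C3; C3 → C4 applies, adding C4. So (C1)⁺ = {C1, C2, C3, C4}.
This closure contains every attribute of R1, so R1 ∩ R2 → R1. The join is lossless.

Yes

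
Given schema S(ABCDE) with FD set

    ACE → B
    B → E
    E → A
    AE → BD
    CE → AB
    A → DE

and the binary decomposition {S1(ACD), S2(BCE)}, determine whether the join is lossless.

No

Common attributes: S1 ∩ S2 = {C}.
No dependency enlarges {C}, so (C)⁺ = {C}.
The closure contains neither all of S1 = {ACD} nor all of S2 = {BCE}, so the common attributes are not a superkey of either fragment. The join is lossy.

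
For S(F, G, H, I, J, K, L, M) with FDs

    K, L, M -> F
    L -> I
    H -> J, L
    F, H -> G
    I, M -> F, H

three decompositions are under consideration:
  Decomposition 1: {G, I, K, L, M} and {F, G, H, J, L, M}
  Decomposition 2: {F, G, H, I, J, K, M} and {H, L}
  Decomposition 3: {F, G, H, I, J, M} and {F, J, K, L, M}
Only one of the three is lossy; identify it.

Decomposition 1: common = {G, L, M}, closure = {F, G, H, I, J, L, M} → lossless.
Decomposition 2: common = {H}, closure = {H, I, J, L} → lossless.
Decomposition 3: common = {F, J, M}, closure = {F, J, M} → lossy.

Decomposition 3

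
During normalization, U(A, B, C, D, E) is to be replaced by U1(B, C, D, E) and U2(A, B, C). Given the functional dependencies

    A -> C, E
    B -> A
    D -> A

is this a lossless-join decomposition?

Yes

Common attributes: U1 ∩ U2 = {B, C}.
Closure of {B, C}: B → A applies, adding A; A → C, E applies, adding E. So (B, C)⁺ = {A, B, C, E}.
This closure contains every attribute of U2, so U1 ∩ U2 → U2. The join is lossless.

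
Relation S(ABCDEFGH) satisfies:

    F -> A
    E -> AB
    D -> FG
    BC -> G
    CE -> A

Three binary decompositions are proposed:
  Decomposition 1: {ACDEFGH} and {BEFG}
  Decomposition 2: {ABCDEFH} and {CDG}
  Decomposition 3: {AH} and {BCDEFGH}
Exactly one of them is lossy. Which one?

Decomposition 3

Decomposition 1: common = {EFG}, closure = {ABEFG} → lossless.
Decomposition 2: common = {CD}, closure = {ACDFG} → lossless.
Decomposition 3: common = {H}, closure = {H} → lossy.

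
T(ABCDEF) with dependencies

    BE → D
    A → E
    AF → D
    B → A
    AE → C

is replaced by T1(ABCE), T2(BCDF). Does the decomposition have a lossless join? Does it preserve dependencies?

Lossless test: (BC)⁺ = {ABCDE}, which contains all of one fragment — lossless.
Dependency preservation: the restricted closure of {AF} across the fragments never reaches {D}, so AF → D cannot be enforced without a join — not preserved.

lossless but not dependency-preserving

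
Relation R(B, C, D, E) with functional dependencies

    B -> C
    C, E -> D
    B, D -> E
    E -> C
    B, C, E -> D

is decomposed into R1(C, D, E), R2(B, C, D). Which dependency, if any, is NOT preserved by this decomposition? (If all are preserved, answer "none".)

Check B, D → E: no single fragment contains all of {B, D, E}, and the restricted closure of {B, D} across the fragments never reaches {E}.
B → C is preserved.
C, E → D is preserved.
E → C is preserved.
B, C, E → D is preserved.

B, D -> E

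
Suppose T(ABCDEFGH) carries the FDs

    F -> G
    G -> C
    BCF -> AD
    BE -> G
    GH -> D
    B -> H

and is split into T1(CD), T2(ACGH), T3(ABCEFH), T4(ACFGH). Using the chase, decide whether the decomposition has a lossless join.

Chase test. Columns are ABCDEFGH; row i has aⱼ where attribute j ∈ Ti, else bᵢⱼ.
Initial tableau (one row per fragment):
  row 1: b11 b12 a3 a4 b15 b16 b17 b18
  row 2: a1 b22 a3 b24 b25 b26 a7 a8
  row 3: a1 a2 a3 b34 a5 a6 b37 a8
  row 4: a1 b42 a3 b44 b45 a6 a7 a8
Rows 3 and 4 agree on F; apply F→G and equate their G entries.
Rows 2 and 3 agree on GH; apply GH→D and equate their D entries.
Rows 2 and 4 agree on GH; apply GH→D and equate their D entries.
No row becomes fully distinguished — the join is lossy.

No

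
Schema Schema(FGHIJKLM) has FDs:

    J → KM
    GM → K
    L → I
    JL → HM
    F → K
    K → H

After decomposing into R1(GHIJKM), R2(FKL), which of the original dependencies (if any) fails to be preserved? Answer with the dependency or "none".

Check L → I: no single fragment contains all of {IL}, and the restricted closure of {L} across the fragments never reaches {I}.
J → KM is preserved.
GM → K is preserved.
JL → HM is preserved.
F → K is preserved.
K → H is preserved.

L → I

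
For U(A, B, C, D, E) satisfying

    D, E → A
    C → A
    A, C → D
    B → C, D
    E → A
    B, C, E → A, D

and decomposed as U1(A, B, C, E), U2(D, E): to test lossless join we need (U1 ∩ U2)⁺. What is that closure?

A, E

U1 ∩ U2 = {E}.
E → A applies, adding A
Closure: {A, E}.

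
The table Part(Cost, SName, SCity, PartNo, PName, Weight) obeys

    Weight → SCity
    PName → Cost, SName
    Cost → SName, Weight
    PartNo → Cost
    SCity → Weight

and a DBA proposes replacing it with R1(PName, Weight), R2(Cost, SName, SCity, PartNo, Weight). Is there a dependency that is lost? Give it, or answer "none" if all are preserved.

PName → Cost, SName

Check PName → Cost, SName: no single fragment contains all of {Cost, SName, PName}, and the restricted closure of {PName} across the fragments never reaches {Cost, SName}.
Weight → SCity is preserved.
Cost → SName, Weight is preserved.
PartNo → Cost is preserved.
SCity → Weight is preserved.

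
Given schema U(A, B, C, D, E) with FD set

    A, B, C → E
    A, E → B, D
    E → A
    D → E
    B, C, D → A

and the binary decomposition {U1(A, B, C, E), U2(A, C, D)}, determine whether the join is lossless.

No

Common attributes: U1 ∩ U2 = {A, C}.
No dependency enlarges {A, C}, so (A, C)⁺ = {A, C}.
The closure contains neither all of U1 = {A, B, C, E} nor all of U2 = {A, C, D}, so the common attributes are not a superkey of either fragment. The join is lossy.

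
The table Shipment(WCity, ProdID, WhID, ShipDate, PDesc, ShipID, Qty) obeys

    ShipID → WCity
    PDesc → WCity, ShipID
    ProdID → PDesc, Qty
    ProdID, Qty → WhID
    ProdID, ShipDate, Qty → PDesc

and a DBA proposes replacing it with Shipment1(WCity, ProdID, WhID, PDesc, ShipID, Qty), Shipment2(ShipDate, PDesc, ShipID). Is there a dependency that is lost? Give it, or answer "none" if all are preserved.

ShipID → WCity lies within Shipment1.
PDesc → WCity, ShipID lies within Shipment1.
ProdID → PDesc, Qty lies within Shipment1.
ProdID, Qty → WhID lies within Shipment1.
ProdID, ShipDate, Qty → PDesc: restricted closure across fragments reaches PDesc.
Every dependency is enforceable on the fragments, so the decomposition is dependency-preserving.

none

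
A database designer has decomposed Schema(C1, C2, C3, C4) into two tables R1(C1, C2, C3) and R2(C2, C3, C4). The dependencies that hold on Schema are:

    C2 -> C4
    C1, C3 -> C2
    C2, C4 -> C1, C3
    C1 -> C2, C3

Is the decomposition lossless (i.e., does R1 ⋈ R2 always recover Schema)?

Yes

Common attributes: R1 ∩ R2 = {C2, C3}.
Closure of {C2, C3}: C2 → C4 applies, adding C4; C2, C4 → C1, C3 applies, adding C1. So (C2, C3)⁺ = {C1, C2, C3, C4}.
This closure contains every attribute of R1, so R1 ∩ R2 → R1. The join is lossless.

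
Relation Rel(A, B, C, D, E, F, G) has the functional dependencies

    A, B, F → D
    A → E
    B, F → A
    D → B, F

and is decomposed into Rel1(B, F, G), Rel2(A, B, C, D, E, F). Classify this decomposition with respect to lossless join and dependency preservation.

lossy but dependency-preserving

Lossless test: (B, F)⁺ = {A, B, D, E, F}, which is a superkey of neither fragment — lossy.
Dependency preservation: every FD's attributes lie within a single fragment, so each can be enforced locally — preserved.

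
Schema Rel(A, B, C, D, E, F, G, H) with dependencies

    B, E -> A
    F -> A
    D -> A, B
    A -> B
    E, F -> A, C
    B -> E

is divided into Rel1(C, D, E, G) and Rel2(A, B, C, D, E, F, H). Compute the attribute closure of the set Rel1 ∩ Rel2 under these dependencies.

A, B, C, D, E

Rel1 ∩ Rel2 = {C, D, E}.
D → A, B applies, adding A, B
Closure: {A, B, C, D, E}.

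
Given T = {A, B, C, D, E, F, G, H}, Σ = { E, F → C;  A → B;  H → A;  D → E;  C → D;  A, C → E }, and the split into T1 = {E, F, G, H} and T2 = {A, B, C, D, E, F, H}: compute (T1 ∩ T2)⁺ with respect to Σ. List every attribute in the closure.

T1 ∩ T2 = {E, F, H}.
E, F → C applies, adding C
H → A applies, adding A
C → D applies, adding D
A → B applies, adding B
Closure: {A, B, C, D, E, F, H}.

A, B, C, D, E, F, H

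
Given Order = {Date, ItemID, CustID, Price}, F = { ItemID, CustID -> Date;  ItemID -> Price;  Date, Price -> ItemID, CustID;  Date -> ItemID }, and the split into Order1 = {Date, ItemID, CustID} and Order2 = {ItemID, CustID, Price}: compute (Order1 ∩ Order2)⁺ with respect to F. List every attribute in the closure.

Date, ItemID, CustID, Price

Order1 ∩ Order2 = {ItemID, CustID}.
ItemID, CustID → Date applies, adding Date
ItemID → Price applies, adding Price
Closure: {Date, ItemID, CustID, Price}.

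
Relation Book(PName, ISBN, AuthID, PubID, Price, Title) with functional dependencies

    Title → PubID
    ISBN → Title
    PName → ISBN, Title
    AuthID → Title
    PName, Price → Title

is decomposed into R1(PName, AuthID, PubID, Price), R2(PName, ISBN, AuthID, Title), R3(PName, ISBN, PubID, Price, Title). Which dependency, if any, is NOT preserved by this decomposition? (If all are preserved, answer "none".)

Title → PubID lies within R3.
ISBN → Title lies within R2.
PName → ISBN, Title lies within R2.
AuthID → Title lies within R2.
PName, Price → Title lies within R3.
Every dependency is enforceable on the fragments, so the decomposition is dependency-preserving.

none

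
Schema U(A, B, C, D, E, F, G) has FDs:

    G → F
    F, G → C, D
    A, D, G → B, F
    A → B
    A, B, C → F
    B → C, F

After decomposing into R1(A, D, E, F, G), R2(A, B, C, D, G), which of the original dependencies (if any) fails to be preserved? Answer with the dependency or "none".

B → C, F

Check B → C, F: no single fragment contains all of {B, C, F}, and the restricted closure of {B} across the fragments never reaches {C, F}.
G → F is preserved.
F, G → C, D is preserved.
A, D, G → B, F is preserved.
A → B is preserved.
A, B, C → F is preserved.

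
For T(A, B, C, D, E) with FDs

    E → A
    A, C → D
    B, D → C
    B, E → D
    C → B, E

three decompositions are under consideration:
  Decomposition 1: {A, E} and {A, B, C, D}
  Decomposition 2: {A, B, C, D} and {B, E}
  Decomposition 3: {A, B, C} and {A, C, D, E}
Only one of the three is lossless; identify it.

Decomposition 1: common = {A}, closure = {A} → lossy.
Decomposition 2: common = {B}, closure = {B} → lossy.
Decomposition 3: common = {A, C}, closure = {A, B, C, D, E} → lossless.

Decomposition 3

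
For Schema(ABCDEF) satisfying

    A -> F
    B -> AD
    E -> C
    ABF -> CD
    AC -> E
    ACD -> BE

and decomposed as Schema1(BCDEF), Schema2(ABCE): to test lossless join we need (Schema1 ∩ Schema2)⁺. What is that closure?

Schema1 ∩ Schema2 = {BCE}.
B → AD applies, adding AD
A → F applies, adding F
Closure: {ABCDEF}.

ABCDEF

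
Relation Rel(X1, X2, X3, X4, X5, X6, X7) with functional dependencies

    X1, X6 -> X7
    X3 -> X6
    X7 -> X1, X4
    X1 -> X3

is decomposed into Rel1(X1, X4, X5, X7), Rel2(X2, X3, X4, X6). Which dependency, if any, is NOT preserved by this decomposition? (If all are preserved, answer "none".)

Check X1 → X3: no single fragment contains all of {X1, X3}, and the restricted closure of {X1} across the fragments never reaches {X3}.
X1, X6 → X7 is preserved.
X3 → X6 is preserved.
X7 → X1, X4 is preserved.

X1 -> X3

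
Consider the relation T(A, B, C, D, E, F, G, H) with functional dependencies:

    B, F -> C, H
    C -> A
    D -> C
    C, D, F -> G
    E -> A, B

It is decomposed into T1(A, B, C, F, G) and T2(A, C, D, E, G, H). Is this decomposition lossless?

Common attributes: T1 ∩ T2 = {A, C, G}.
No dependency enlarges {A, C, G}, so (A, C, G)⁺ = {A, C, G}.
The closure contains neither all of T1 = {A, B, C, F, G} nor all of T2 = {A, C, D, E, G, H}, so the common attributes are not a superkey of either fragment. The join is lossy.

No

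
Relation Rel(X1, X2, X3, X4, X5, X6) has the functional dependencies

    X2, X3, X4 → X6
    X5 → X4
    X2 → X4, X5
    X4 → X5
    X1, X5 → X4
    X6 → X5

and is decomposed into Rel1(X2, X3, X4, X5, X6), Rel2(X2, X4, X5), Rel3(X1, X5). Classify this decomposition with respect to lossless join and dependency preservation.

lossy but dependency-preserving

Lossless test (chase): Rows 1 and 3 agree on X5; apply X5→X4 and equate their X4 entries. No row becomes fully distinguished — the join is lossy.
Dependency preservation: X1, X5 → X4 is not contained in any single fragment, but the restricted closure of its left-hand side across the fragments still reaches the right-hand side; the remaining FDs each lie inside some fragment. All dependencies are preserved.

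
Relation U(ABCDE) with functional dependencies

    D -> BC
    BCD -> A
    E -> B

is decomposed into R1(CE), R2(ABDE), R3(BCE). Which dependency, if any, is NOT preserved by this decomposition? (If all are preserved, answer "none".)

D -> BC

Check D → BC: no single fragment contains all of {BCD}, and the restricted closure of {D} across the fragments never reaches {BC}.
BCD → A is preserved.
E → B is preserved.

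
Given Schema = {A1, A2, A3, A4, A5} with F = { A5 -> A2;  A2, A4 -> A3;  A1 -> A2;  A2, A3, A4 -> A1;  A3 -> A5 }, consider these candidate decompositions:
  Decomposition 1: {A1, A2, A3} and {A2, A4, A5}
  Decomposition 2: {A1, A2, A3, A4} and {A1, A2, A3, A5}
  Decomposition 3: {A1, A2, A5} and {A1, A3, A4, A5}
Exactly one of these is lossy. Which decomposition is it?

Decomposition 1: common = {A2}, closure = {A2} → lossy.
Decomposition 2: common = {A1, A2, A3}, closure = {A1, A2, A3, A5} → lossless.
Decomposition 3: common = {A1, A5}, closure = {A1, A2, A5} → lossless.

Decomposition 1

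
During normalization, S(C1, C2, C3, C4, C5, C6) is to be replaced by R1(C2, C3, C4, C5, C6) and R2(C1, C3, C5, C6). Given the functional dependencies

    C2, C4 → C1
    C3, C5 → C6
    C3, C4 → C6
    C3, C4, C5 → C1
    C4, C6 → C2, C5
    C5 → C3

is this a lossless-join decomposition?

No

Common attributes: R1 ∩ R2 = {C3, C5, C6}.
No dependency enlarges {C3, C5, C6}, so (C3, C5, C6)⁺ = {C3, C5, C6}.
The closure contains neither all of R1 = {C2, C3, C4, C5, C6} nor all of R2 = {C1, C3, C5, C6}, so the common attributes are not a superkey of either fragment. The join is lossy.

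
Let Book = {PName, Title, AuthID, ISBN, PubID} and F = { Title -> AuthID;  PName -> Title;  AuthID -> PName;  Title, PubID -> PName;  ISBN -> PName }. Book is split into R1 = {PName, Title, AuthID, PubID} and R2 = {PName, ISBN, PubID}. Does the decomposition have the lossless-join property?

Common attributes: R1 ∩ R2 = {PName, PubID}.
Closure of {PName, PubID}: PName → Title applies, adding Title; Title → AuthID applies, adding AuthID. So (PName, PubID)⁺ = {PName, Title, AuthID, PubID}.
This closure contains every attribute of R1, so R1 ∩ R2 → R1. The join is lossless.

Yes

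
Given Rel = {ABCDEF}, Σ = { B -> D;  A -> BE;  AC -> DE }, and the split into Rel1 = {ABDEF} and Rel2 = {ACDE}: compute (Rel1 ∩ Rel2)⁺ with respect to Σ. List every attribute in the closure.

Rel1 ∩ Rel2 = {ADE}.
A → BE applies, adding B
Closure: {ABDE}.

ABDE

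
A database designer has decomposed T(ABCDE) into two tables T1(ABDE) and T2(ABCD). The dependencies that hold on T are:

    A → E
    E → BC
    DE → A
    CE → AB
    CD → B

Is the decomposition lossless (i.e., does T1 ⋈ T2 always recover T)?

Common attributes: T1 ∩ T2 = {ABD}.
Closure of {ABD}: A → E applies, adding E; E → BC applies, adding C. So (ABD)⁺ = {ABCDE}.
This closure contains every attribute of T1, so T1 ∩ T2 → T1. The join is lossless.

Yes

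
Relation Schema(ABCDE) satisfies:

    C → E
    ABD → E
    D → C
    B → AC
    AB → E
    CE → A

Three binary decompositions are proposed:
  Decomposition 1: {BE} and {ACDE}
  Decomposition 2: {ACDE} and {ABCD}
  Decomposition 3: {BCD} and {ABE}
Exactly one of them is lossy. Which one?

Decomposition 1: common = {E}, closure = {E} → lossy.
Decomposition 2: common = {ACD}, closure = {ACDE} → lossless.
Decomposition 3: common = {B}, closure = {ABCE} → lossless.

Decomposition 1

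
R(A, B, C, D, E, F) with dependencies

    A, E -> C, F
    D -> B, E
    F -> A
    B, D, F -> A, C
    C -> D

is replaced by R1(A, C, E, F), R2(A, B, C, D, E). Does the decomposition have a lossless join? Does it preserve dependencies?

lossless and dependency-preserving

Lossless test: (A, C, E)⁺ = {A, B, C, D, E, F}, which contains all of one fragment — lossless.
Dependency preservation: B, D, F → A, C is not contained in any single fragment, but the restricted closure of its left-hand side across the fragments still reaches the right-hand side; the remaining FDs each lie inside some fragment. All dependencies are preserved.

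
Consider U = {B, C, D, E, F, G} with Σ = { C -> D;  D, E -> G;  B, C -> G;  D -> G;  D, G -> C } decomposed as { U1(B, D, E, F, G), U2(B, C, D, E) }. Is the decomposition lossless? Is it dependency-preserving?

lossless and dependency-preserving

Lossless test: (B, D, E)⁺ = {B, C, D, E, G}, which contains all of one fragment — lossless.
Dependency preservation: B, C → G; D, G → C are not contained in any single fragment, but the restricted closure of each left-hand side across the fragments still reaches the right-hand side; the remaining FDs each lie inside some fragment. All dependencies are preserved.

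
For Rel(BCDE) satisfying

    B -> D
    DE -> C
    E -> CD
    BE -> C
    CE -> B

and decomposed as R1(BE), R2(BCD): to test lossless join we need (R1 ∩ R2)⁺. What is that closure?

BD

R1 ∩ R2 = {B}.
B → D applies, adding D
Closure: {BD}.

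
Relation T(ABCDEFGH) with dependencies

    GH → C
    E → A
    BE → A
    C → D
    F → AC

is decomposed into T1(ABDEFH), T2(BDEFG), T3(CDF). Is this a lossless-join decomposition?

No

Chase test. Columns are ABCDEFGH; row i has aⱼ where attribute j ∈ Ti, else bᵢⱼ.
Initial tableau (one row per fragment):
  row 1: a1 a2 b13 a4 a5 a6 b17 a8
  row 2: b21 a2 b23 a4 a5 a6 a7 b28
  row 3: b31 b32 a3 a4 b35 a6 b37 b38
Rows 1 and 2 agree on E; apply E→A and equate their A entries.
Rows 1 and 2 agree on F; apply F→AC and equate their AC entries.
Rows 1 and 3 agree on F; apply F→AC and equate their AC entries.
No row becomes fully distinguished — the join is lossy.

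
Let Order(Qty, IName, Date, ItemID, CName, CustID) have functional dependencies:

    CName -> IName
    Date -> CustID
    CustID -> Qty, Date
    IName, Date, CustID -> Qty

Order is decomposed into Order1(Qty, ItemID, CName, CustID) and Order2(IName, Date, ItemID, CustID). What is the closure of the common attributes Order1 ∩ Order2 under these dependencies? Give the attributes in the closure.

Order1 ∩ Order2 = {ItemID, CustID}.
CustID → Qty, Date applies, adding Qty, Date
Closure: {Qty, Date, ItemID, CustID}.

Qty, Date, ItemID, CustID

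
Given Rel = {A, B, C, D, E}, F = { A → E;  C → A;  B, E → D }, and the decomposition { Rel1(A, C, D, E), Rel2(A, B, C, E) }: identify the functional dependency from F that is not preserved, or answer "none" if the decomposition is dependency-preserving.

Check B, E → D: no single fragment contains all of {B, D, E}, and the restricted closure of {B, E} across the fragments never reaches {D}.
A → E is preserved.
C → A is preserved.

B, E → D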